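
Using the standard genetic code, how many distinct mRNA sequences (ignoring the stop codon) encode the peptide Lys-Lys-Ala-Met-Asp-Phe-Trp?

64

Lys: 2 codons.
Lys: 2 codons.
Ala: 4 codons.
Met: 1 codon.
Asp: 2 codons.
Phe: 2 codons.
Trp: 1 codon.
2 × 2 × 4 × 1 × 2 × 2 × 1 = 64.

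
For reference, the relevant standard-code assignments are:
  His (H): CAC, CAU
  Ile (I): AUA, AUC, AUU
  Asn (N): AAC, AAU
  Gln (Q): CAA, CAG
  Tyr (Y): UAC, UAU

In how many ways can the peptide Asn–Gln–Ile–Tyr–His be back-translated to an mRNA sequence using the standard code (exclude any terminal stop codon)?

Asn: 2 codons.
Gln: 2 codons.
Ile: 3 codons.
Tyr: 2 codons.
His: 2 codons.
2 × 2 × 3 × 2 × 2 = 48.

48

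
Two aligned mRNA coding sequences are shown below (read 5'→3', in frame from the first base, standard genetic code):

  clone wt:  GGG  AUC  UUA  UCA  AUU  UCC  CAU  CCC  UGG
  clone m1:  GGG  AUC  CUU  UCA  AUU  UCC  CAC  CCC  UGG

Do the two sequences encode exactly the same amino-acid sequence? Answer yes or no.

yes

Codon 1: GGG Gly / GGG Gly — identical.
Codon 2: AUC Ile / AUC Ile — identical.
Codon 3: UUA Leu / CUU Leu — synonymous.
Codon 4: UCA Ser / UCA Ser — identical.
Codon 5: AUU Ile / AUU Ile — identical.
Codon 6: UCC Ser / UCC Ser — identical.
Codon 7: CAU His / CAC His — synonymous.
Codon 8: CCC Pro / CCC Pro — identical.
Codon 9: UGG Trp / UGG Trp — identical.
Nonsynonymous differences: 0 → same protein.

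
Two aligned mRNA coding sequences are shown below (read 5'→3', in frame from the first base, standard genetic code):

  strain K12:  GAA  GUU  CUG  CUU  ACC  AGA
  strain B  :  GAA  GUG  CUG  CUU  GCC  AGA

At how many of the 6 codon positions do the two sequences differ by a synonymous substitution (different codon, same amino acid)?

1

Codon 1: GAA Glu / GAA Glu — identical.
Codon 2: GUU Val / GUG Val — synonymous.
Codon 3: CUG Leu / CUG Leu — identical.
Codon 4: CUU Leu / CUU Leu — identical.
Codon 5: ACC Thr / GCC Ala — nonsynonymous.
Codon 6: AGA Arg / AGA Arg — identical.
Synonymous differences: 1.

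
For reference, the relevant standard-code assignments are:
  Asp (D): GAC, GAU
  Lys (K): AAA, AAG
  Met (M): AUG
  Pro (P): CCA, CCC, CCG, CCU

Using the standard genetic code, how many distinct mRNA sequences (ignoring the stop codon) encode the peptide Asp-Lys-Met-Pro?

16

Asp: 2 codons.
Lys: 2 codons.
Met: 1 codon.
Pro: 4 codons.
2 × 2 × 1 × 4 = 16.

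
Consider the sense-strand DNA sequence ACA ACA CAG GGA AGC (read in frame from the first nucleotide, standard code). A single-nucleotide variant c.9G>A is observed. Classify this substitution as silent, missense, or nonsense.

silent

Position 9 falls in codon 3: CAG → Gln.
After the substitution the codon is CAA → Gln.
Both encode Gln, so the change is synonymous.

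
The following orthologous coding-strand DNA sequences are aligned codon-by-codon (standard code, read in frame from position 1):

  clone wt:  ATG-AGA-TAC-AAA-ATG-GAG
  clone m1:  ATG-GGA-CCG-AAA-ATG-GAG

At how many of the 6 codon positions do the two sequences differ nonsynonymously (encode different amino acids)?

2

Codon 1: ATG Met / ATG Met — identical.
Codon 2: AGA Arg / GGA Gly — nonsynonymous.
Codon 3: TAC Tyr / CCG Pro — nonsynonymous.
Codon 4: AAA Lys / AAA Lys — identical.
Codon 5: ATG Met / ATG Met — identical.
Codon 6: GAG Glu / GAG Glu — identical.
Nonsynonymous differences: 2.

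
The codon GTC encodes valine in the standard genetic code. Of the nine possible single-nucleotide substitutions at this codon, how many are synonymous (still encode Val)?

3

Position 1: none → 0 synonymous.
Position 2: none → 0 synonymous.
Position 3: GTT, GTA, GTG → 3 synonymous.
Total: 0 + 0 + 3 = 3.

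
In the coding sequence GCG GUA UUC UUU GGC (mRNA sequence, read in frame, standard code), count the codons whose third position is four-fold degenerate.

3

Codon 1 GCG (Ala): third position 4-fold.
Codon 2 GUA (Val): third position 4-fold.
Codon 3 UUC (Phe): third position 2-fold.
Codon 4 UUU (Phe): third position 2-fold.
Codon 5 GGC (Gly): third position 4-fold.
Four-fold degenerate third positions: 3.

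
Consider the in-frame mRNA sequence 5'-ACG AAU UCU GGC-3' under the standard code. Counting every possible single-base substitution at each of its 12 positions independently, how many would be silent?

10

Codon 1 (ACG, Thr): 3 synonymous substitutions.
Codon 2 (AAU, Asn): 1 synonymous substitution.
Codon 3 (UCU, Ser): 3 synonymous substitutions.
Codon 4 (GGC, Gly): 3 synonymous substitutions.
Total: 3 + 1 + 3 + 3 = 10.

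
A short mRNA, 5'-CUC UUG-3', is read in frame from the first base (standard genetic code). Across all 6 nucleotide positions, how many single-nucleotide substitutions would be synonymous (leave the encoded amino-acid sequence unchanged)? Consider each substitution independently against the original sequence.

5

Codon 1 (CUC, Leu): 3 synonymous substitutions.
Codon 2 (UUG, Leu): 2 synonymous substitutions.
Total: 3 + 2 = 5.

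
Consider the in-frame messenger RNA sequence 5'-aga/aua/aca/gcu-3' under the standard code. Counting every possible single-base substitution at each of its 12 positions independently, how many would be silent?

Codon 1 (AGA, Arg): 2 synonymous substitutions.
Codon 2 (AUA, Ile): 2 synonymous substitutions.
Codon 3 (ACA, Thr): 3 synonymous substitutions.
Codon 4 (GCU, Ala): 3 synonymous substitutions.
Total: 2 + 2 + 3 + 3 = 10.

10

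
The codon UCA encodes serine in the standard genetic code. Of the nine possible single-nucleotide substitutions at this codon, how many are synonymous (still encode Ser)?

3

Position 1: none → 0 synonymous.
Position 2: none → 0 synonymous.
Position 3: UCU, UCC, UCG → 3 synonymous.
Total: 0 + 0 + 3 = 3.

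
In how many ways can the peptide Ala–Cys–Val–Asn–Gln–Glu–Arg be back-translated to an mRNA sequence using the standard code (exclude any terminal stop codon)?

Ala: 4 codons.
Cys: 2 codons.
Val: 4 codons.
Asn: 2 codons.
Gln: 2 codons.
Glu: 2 codons.
Arg: 6 codons.
4 × 2 × 4 × 2 × 2 × 2 × 6 = 1536.

1536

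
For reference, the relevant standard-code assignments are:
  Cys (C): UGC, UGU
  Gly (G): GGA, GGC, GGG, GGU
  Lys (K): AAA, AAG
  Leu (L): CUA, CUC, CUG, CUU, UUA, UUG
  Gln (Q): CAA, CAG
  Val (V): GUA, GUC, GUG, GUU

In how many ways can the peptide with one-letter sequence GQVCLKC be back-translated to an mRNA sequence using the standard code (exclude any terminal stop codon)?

Gly: 4 codons.
Gln: 2 codons.
Val: 4 codons.
Cys: 2 codons.
Leu: 6 codons.
Lys: 2 codons.
Cys: 2 codons.
4 × 2 × 4 × 2 × 6 × 2 × 2 = 1536.

1536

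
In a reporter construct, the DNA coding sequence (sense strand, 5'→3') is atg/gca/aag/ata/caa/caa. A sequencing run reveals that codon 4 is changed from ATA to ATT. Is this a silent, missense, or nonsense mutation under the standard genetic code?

Position 12 falls in codon 4: ATA → Ile.
After the substitution the codon is ATT → Ile.
Both encode Ile, so the change is synonymous.

silent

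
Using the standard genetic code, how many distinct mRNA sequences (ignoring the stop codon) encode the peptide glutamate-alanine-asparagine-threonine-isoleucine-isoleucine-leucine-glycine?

13824

Glu: 2 codons.
Ala: 4 codons.
Asn: 2 codons.
Thr: 4 codons.
Ile: 3 codons.
Ile: 3 codons.
Leu: 6 codons.
Gly: 4 codons.
2 × 4 × 2 × 4 × 3 × 3 × 6 × 4 = 13824.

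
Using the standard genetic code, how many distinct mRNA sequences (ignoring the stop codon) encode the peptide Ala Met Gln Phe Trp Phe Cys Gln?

128

Ala: 4 codons.
Met: 1 codon.
Gln: 2 codons.
Phe: 2 codons.
Trp: 1 codon.
Phe: 2 codons.
Cys: 2 codons.
Gln: 2 codons.
4 × 1 × 2 × 2 × 1 × 2 × 2 × 2 = 128.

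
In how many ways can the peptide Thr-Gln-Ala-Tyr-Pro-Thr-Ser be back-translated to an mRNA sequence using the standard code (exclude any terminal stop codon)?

Thr: 4 codons.
Gln: 2 codons.
Ala: 4 codons.
Tyr: 2 codons.
Pro: 4 codons.
Thr: 4 codons.
Ser: 6 codons.
4 × 2 × 4 × 2 × 4 × 4 × 6 = 6144.

6144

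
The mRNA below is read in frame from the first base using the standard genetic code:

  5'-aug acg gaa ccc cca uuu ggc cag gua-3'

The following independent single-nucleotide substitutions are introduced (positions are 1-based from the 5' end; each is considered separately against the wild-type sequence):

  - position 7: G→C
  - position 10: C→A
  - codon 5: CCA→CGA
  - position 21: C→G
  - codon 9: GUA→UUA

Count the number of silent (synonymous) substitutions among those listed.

1

Codon 3: GAA (Glu) → CAA (Gln) — missense.
Codon 4: CCC (Pro) → ACC (Thr) — missense.
Codon 5: CCA (Pro) → CGA (Arg) — missense.
Codon 7: GGC (Gly) → GGG (Gly) — synonymous.
Codon 9: GUA (Val) → UUA (Leu) — missense.
Synonymous: 1 of 5.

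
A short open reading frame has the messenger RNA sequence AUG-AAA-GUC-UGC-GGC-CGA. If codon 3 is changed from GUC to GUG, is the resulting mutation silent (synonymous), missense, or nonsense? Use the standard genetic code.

silent

Position 9 falls in codon 3: GUC → Val.
After the substitution the codon is GUG → Val.
Both encode Val, so the change is synonymous.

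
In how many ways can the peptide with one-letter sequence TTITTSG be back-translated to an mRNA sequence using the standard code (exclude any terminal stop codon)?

Thr: 4 codons.
Thr: 4 codons.
Ile: 3 codons.
Thr: 4 codons.
Thr: 4 codons.
Ser: 6 codons.
Gly: 4 codons.
4 × 4 × 3 × 4 × 4 × 6 × 4 = 18432.

18432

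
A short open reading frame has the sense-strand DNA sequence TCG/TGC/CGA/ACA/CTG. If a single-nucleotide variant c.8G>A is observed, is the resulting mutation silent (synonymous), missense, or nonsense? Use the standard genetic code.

missense

Position 8 falls in codon 3: CGA → Arg.
After the substitution the codon is CAA → Gln.
Arg ≠ Gln, so this is a missense mutation.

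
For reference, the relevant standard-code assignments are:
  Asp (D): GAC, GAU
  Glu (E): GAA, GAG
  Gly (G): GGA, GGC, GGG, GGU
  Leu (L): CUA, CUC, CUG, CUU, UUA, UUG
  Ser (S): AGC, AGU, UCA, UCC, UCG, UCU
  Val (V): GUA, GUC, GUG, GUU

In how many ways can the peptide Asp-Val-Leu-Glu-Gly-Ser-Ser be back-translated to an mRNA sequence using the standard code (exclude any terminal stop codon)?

13824

Asp: 2 codons.
Val: 4 codons.
Leu: 6 codons.
Glu: 2 codons.
Gly: 4 codons.
Ser: 6 codons.
Ser: 6 codons.
2 × 4 × 6 × 2 × 4 × 6 × 6 = 13824.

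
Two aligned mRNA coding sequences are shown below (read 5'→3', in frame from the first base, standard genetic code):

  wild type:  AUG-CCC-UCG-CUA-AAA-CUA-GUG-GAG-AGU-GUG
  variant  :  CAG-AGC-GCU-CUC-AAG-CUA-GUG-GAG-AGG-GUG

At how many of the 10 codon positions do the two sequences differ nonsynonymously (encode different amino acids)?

Codon 1: AUG Met / CAG Gln — nonsynonymous.
Codon 2: CCC Pro / AGC Ser — nonsynonymous.
Codon 3: UCG Ser / GCU Ala — nonsynonymous.
Codon 4: CUA Leu / CUC Leu — synonymous.
Codon 5: AAA Lys / AAG Lys — synonymous.
Codon 6: CUA Leu / CUA Leu — identical.
Codon 7: GUG Val / GUG Val — identical.
Codon 8: GAG Glu / GAG Glu — identical.
Codon 9: AGU Ser / AGG Arg — nonsynonymous.
Codon 10: GUG Val / GUG Val — identical.
Nonsynonymous differences: 4.

4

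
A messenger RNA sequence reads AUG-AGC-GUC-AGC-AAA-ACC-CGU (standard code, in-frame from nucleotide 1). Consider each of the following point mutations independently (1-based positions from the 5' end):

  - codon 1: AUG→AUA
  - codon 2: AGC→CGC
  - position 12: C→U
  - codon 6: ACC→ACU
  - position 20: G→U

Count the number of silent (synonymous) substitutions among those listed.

Codon 1: AUG (Met) → AUA (Ile) — missense.
Codon 2: AGC (Ser) → CGC (Arg) — missense.
Codon 4: AGC (Ser) → AGU (Ser) — synonymous.
Codon 6: ACC (Thr) → ACU (Thr) — synonymous.
Codon 7: CGU (Arg) → CUU (Leu) — missense.
Synonymous: 2 of 5.

2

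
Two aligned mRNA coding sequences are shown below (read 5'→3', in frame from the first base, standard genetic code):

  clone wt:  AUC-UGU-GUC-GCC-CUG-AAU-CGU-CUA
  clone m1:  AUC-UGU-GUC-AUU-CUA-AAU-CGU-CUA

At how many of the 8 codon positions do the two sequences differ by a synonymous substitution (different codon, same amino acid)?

1

Codon 1: AUC Ile / AUC Ile — identical.
Codon 2: UGU Cys / UGU Cys — identical.
Codon 3: GUC Val / GUC Val — identical.
Codon 4: GCC Ala / AUU Ile — nonsynonymous.
Codon 5: CUG Leu / CUA Leu — synonymous.
Codon 6: AAU Asn / AAU Asn — identical.
Codon 7: CGU Arg / CGU Arg — identical.
Codon 8: CUA Leu / CUA Leu — identical.
Synonymous differences: 1.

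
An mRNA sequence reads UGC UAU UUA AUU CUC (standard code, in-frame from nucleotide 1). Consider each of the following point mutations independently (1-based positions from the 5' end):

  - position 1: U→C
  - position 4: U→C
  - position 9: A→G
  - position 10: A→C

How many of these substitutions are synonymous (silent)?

Codon 1: UGC (Cys) → CGC (Arg) — missense.
Codon 2: UAU (Tyr) → CAU (His) — missense.
Codon 3: UUA (Leu) → UUG (Leu) — synonymous.
Codon 4: AUU (Ile) → CUU (Leu) — missense.
Synonymous: 1 of 4.

1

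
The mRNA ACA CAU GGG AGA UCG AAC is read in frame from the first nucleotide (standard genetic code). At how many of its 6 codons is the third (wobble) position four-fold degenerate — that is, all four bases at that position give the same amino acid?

3

Codon 1 ACA (Thr): third position 4-fold.
Codon 2 CAU (His): third position 2-fold.
Codon 3 GGG (Gly): third position 4-fold.
Codon 4 AGA (Arg): third position 2-fold.
Codon 5 UCG (Ser): third position 4-fold.
Codon 6 AAC (Asn): third position 2-fold.
Four-fold degenerate third positions: 3.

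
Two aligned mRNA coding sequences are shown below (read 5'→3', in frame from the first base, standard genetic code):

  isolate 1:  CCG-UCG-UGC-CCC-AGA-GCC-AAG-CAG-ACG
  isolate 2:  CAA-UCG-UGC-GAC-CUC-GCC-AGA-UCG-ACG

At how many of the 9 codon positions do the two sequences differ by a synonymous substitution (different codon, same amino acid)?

0

Codon 1: CCG Pro / CAA Gln — nonsynonymous.
Codon 2: UCG Ser / UCG Ser — identical.
Codon 3: UGC Cys / UGC Cys — identical.
Codon 4: CCC Pro / GAC Asp — nonsynonymous.
Codon 5: AGA Arg / CUC Leu — nonsynonymous.
Codon 6: GCC Ala / GCC Ala — identical.
Codon 7: AAG Lys / AGA Arg — nonsynonymous.
Codon 8: CAG Gln / UCG Ser — nonsynonymous.
Codon 9: ACG Thr / ACG Thr — identical.
Synonymous differences: 0.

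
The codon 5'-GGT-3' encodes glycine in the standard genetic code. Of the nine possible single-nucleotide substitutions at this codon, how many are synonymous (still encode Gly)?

Position 1: none → 0 synonymous.
Position 2: none → 0 synonymous.
Position 3: GGC, GGA, GGG → 3 synonymous.
Total: 0 + 0 + 3 = 3.

3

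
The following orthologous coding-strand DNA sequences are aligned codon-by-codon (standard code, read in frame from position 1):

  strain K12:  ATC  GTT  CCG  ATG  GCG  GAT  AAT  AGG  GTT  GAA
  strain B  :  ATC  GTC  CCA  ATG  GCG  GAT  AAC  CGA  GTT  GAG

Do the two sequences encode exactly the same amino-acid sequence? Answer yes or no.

Codon 1: ATC Ile / ATC Ile — identical.
Codon 2: GTT Val / GTC Val — synonymous.
Codon 3: CCG Pro / CCA Pro — synonymous.
Codon 4: ATG Met / ATG Met — identical.
Codon 5: GCG Ala / GCG Ala — identical.
Codon 6: GAT Asp / GAT Asp — identical.
Codon 7: AAT Asn / AAC Asn — synonymous.
Codon 8: AGG Arg / CGA Arg — synonymous.
Codon 9: GTT Val / GTT Val — identical.
Codon 10: GAA Glu / GAG Glu — synonymous.
Nonsynonymous differences: 0 → same protein.

yes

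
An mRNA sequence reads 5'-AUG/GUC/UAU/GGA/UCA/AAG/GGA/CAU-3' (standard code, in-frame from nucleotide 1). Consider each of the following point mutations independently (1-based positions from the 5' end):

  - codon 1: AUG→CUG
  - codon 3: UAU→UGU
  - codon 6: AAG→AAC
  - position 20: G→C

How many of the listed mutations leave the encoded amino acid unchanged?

0

Codon 1: AUG (Met) → CUG (Leu) — missense.
Codon 3: UAU (Tyr) → UGU (Cys) — missense.
Codon 6: AAG (Lys) → AAC (Asn) — missense.
Codon 7: GGA (Gly) → GCA (Ala) — missense.
Synonymous: 0 of 4.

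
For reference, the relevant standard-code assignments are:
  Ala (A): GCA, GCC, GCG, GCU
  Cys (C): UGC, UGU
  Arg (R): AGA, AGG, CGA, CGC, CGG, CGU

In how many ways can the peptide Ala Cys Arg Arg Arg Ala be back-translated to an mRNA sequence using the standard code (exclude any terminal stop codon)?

Ala: 4 codons.
Cys: 2 codons.
Arg: 6 codons.
Arg: 6 codons.
Arg: 6 codons.
Ala: 4 codons.
4 × 2 × 6 × 6 × 6 × 4 = 6912.

6912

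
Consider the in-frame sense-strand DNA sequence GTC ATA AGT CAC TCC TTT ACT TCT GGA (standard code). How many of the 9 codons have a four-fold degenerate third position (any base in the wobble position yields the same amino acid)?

5

Codon 1 GTC (Val): third position 4-fold.
Codon 2 ATA (Ile): third position 3-fold.
Codon 3 AGT (Ser): third position 2-fold.
Codon 4 CAC (His): third position 2-fold.
Codon 5 TCC (Ser): third position 4-fold.
Codon 6 TTT (Phe): third position 2-fold.
Codon 7 ACT (Thr): third position 4-fold.
Codon 8 TCT (Ser): third position 4-fold.
Codon 9 GGA (Gly): third position 4-fold.
Four-fold degenerate third positions: 5.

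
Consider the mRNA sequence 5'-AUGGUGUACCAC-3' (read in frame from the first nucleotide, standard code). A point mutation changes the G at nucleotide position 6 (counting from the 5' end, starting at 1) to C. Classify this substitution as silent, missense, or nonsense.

silent

Position 6 falls in codon 2: GUG → Val.
After the substitution the codon is GUC → Val.
Both encode Val, so the change is synonymous.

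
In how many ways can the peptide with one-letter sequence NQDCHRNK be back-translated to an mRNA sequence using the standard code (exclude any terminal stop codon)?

Asn: 2 codons.
Gln: 2 codons.
Asp: 2 codons.
Cys: 2 codons.
His: 2 codons.
Arg: 6 codons.
Asn: 2 codons.
Lys: 2 codons.
2 × 2 × 2 × 2 × 2 × 6 × 2 × 2 = 768.

768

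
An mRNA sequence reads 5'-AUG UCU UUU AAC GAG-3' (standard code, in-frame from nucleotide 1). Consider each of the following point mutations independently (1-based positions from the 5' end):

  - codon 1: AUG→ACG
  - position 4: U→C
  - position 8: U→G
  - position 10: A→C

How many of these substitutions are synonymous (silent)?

0

Codon 1: AUG (Met) → ACG (Thr) — missense.
Codon 2: UCU (Ser) → CCU (Pro) — missense.
Codon 3: UUU (Phe) → UGU (Cys) — missense.
Codon 4: AAC (Asn) → CAC (His) — missense.
Synonymous: 0 of 4.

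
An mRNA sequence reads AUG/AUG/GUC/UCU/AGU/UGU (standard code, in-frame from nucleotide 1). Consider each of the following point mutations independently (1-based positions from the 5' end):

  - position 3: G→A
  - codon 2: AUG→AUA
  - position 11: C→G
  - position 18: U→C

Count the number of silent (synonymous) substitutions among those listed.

1

Codon 1: AUG (Met) → AUA (Ile) — missense.
Codon 2: AUG (Met) → AUA (Ile) — missense.
Codon 4: UCU (Ser) → UGU (Cys) — missense.
Codon 6: UGU (Cys) → UGC (Cys) — synonymous.
Synonymous: 1 of 4.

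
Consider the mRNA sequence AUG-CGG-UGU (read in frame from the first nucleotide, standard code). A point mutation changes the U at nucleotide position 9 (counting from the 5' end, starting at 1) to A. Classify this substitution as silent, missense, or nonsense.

nonsense

Position 9 falls in codon 3: UGU → Cys.
After the substitution the codon is UGA → Stop.
The new codon is a stop codon, so this is a nonsense mutation.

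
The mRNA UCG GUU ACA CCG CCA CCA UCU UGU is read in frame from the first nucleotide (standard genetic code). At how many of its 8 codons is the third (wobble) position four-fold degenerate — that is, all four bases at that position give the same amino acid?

Codon 1 UCG (Ser): third position 4-fold.
Codon 2 GUU (Val): third position 4-fold.
Codon 3 ACA (Thr): third position 4-fold.
Codon 4 CCG (Pro): third position 4-fold.
Codon 5 CCA (Pro): third position 4-fold.
Codon 6 CCA (Pro): third position 4-fold.
Codon 7 UCU (Ser): third position 4-fold.
Codon 8 UGU (Cys): third position 2-fold.
Four-fold degenerate third positions: 7.

7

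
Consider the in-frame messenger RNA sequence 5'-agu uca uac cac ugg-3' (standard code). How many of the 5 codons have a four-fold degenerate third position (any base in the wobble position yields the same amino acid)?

1

Codon 1 AGU (Ser): third position 2-fold.
Codon 2 UCA (Ser): third position 4-fold.
Codon 3 UAC (Tyr): third position 2-fold.
Codon 4 CAC (His): third position 2-fold.
Codon 5 UGG (Trp): third position 1-fold.
Four-fold degenerate third positions: 1.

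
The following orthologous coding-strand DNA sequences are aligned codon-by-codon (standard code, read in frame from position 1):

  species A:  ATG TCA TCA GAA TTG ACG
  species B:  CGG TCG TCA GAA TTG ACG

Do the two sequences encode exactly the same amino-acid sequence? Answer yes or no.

Codon 1: ATG Met / CGG Arg — nonsynonymous.
Codon 2: TCA Ser / TCG Ser — synonymous.
Codon 3: TCA Ser / TCA Ser — identical.
Codon 4: GAA Glu / GAA Glu — identical.
Codon 5: TTG Leu / TTG Leu — identical.
Codon 6: ACG Thr / ACG Thr — identical.
Nonsynonymous differences: 1 → different protein.

no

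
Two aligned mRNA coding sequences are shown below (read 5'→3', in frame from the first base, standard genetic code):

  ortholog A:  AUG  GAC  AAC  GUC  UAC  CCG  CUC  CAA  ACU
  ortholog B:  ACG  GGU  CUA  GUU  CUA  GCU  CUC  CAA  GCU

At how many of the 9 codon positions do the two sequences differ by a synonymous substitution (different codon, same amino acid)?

Codon 1: AUG Met / ACG Thr — nonsynonymous.
Codon 2: GAC Asp / GGU Gly — nonsynonymous.
Codon 3: AAC Asn / CUA Leu — nonsynonymous.
Codon 4: GUC Val / GUU Val — synonymous.
Codon 5: UAC Tyr / CUA Leu — nonsynonymous.
Codon 6: CCG Pro / GCU Ala — nonsynonymous.
Codon 7: CUC Leu / CUC Leu — identical.
Codon 8: CAA Gln / CAA Gln — identical.
Codon 9: ACU Thr / GCU Ala — nonsynonymous.
Synonymous differences: 1.

1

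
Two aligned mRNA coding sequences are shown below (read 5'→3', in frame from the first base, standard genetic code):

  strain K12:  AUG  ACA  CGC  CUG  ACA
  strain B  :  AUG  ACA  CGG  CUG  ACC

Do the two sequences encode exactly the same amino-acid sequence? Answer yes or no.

yes

Codon 1: AUG Met / AUG Met — identical.
Codon 2: ACA Thr / ACA Thr — identical.
Codon 3: CGC Arg / CGG Arg — synonymous.
Codon 4: CUG Leu / CUG Leu — identical.
Codon 5: ACA Thr / ACC Thr — synonymous.
Nonsynonymous differences: 0 → same protein.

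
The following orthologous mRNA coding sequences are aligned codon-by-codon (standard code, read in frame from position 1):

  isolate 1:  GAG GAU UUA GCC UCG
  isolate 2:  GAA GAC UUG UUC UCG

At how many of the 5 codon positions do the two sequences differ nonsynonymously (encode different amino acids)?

1

Codon 1: GAG Glu / GAA Glu — synonymous.
Codon 2: GAU Asp / GAC Asp — synonymous.
Codon 3: UUA Leu / UUG Leu — synonymous.
Codon 4: GCC Ala / UUC Phe — nonsynonymous.
Codon 5: UCG Ser / UCG Ser — identical.
Nonsynonymous differences: 1.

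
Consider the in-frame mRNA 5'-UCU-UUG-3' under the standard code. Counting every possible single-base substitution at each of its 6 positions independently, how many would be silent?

Codon 1 (UCU, Ser): 3 synonymous substitutions.
Codon 2 (UUG, Leu): 2 synonymous substitutions.
Total: 3 + 2 = 5.

5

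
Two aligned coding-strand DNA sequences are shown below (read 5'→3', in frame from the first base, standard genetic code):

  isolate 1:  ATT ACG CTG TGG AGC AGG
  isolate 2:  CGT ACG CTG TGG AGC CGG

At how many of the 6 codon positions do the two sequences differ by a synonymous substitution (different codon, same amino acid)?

Codon 1: ATT Ile / CGT Arg — nonsynonymous.
Codon 2: ACG Thr / ACG Thr — identical.
Codon 3: CTG Leu / CTG Leu — identical.
Codon 4: TGG Trp / TGG Trp — identical.
Codon 5: AGC Ser / AGC Ser — identical.
Codon 6: AGG Arg / CGG Arg — synonymous.
Synonymous differences: 1.

1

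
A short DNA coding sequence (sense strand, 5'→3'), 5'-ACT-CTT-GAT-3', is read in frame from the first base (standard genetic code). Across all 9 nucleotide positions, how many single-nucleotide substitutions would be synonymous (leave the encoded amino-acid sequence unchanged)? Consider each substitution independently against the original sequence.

Codon 1 (ACT, Thr): 3 synonymous substitutions.
Codon 2 (CTT, Leu): 3 synonymous substitutions.
Codon 3 (GAT, Asp): 1 synonymous substitution.
Total: 3 + 3 + 1 = 7.

7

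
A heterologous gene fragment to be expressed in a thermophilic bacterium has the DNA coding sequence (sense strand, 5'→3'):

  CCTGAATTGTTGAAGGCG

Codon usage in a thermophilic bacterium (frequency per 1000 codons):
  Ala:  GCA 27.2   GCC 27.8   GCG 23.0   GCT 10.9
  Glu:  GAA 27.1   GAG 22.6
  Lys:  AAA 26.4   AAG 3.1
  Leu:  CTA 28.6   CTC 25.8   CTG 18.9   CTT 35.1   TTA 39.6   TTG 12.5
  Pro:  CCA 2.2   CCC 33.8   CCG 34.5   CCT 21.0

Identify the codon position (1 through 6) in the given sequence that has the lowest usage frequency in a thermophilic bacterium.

Codon 1 CCT (Pro): 21.0 per 1000.
Codon 2 GAA (Glu): 27.1 per 1000.
Codon 3 TTG (Leu): 12.5 per 1000.
Codon 4 TTG (Leu): 12.5 per 1000.
Codon 5 AAG (Lys): 3.1 per 1000.
Codon 6 GCG (Ala): 23.0 per 1000.
Lowest frequency is 3.1 at codon 5.

5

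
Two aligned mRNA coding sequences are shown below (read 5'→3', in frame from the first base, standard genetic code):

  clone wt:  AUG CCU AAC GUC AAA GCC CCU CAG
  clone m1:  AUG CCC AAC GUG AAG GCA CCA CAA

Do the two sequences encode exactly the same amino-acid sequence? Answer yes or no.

Codon 1: AUG Met / AUG Met — identical.
Codon 2: CCU Pro / CCC Pro — synonymous.
Codon 3: AAC Asn / AAC Asn — identical.
Codon 4: GUC Val / GUG Val — synonymous.
Codon 5: AAA Lys / AAG Lys — synonymous.
Codon 6: GCC Ala / GCA Ala — synonymous.
Codon 7: CCU Pro / CCA Pro — synonymous.
Codon 8: CAG Gln / CAA Gln — synonymous.
Nonsynonymous differences: 0 → same protein.

yes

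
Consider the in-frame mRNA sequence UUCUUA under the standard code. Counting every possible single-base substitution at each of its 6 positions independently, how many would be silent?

Codon 1 (UUC, Phe): 1 synonymous substitution.
Codon 2 (UUA, Leu): 2 synonymous substitutions.
Total: 1 + 2 = 3.

3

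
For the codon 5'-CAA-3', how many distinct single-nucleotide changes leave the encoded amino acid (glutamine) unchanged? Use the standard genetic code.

Position 1: none → 0 synonymous.
Position 2: none → 0 synonymous.
Position 3: CAG → 1 synonymous.
Total: 0 + 0 + 1 = 1.

1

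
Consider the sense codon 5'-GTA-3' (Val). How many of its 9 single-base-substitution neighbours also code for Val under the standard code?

3

Position 1: none → 0 synonymous.
Position 2: none → 0 synonymous.
Position 3: GTT, GTC, GTG → 3 synonymous.
Total: 0 + 0 + 3 = 3.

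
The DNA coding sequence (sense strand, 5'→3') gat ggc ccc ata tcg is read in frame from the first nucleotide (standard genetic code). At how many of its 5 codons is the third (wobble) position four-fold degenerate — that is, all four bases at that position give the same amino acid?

3

Codon 1 GAT (Asp): third position 2-fold.
Codon 2 GGC (Gly): third position 4-fold.
Codon 3 CCC (Pro): third position 4-fold.
Codon 4 ATA (Ile): third position 3-fold.
Codon 5 TCG (Ser): third position 4-fold.
Four-fold degenerate third positions: 3.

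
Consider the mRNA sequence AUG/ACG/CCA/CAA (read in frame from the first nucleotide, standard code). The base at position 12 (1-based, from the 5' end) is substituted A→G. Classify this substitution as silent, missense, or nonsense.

Position 12 falls in codon 4: CAA → Gln.
After the substitution the codon is CAG → Gln.
Both encode Gln, so the change is synonymous.

silent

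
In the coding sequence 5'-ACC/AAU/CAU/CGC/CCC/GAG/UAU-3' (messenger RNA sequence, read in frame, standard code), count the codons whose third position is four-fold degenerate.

Codon 1 ACC (Thr): third position 4-fold.
Codon 2 AAU (Asn): third position 2-fold.
Codon 3 CAU (His): third position 2-fold.
Codon 4 CGC (Arg): third position 4-fold.
Codon 5 CCC (Pro): third position 4-fold.
Codon 6 GAG (Glu): third position 2-fold.
Codon 7 UAU (Tyr): third position 2-fold.
Four-fold degenerate third positions: 3.

3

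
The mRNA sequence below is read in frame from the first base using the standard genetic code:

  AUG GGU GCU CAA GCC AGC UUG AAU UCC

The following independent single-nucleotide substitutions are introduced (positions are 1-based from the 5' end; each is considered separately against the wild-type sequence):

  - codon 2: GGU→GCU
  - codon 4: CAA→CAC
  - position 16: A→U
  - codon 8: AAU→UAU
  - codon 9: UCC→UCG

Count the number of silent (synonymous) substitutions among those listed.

1

Codon 2: GGU (Gly) → GCU (Ala) — missense.
Codon 4: CAA (Gln) → CAC (His) — missense.
Codon 6: AGC (Ser) → UGC (Cys) — missense.
Codon 8: AAU (Asn) → UAU (Tyr) — missense.
Codon 9: UCC (Ser) → UCG (Ser) — synonymous.
Synonymous: 1 of 5.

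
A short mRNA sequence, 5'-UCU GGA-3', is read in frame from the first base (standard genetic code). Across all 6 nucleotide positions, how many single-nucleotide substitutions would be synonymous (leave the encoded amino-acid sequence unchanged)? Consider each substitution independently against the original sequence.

Codon 1 (UCU, Ser): 3 synonymous substitutions.
Codon 2 (GGA, Gly): 3 synonymous substitutions.
Total: 3 + 3 = 6.

6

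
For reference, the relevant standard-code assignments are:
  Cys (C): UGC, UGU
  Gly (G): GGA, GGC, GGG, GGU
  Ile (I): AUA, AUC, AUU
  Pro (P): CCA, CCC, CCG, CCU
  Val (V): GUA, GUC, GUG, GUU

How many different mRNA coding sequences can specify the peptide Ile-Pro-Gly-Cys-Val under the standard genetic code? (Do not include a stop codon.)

Ile: 3 codons.
Pro: 4 codons.
Gly: 4 codons.
Cys: 2 codons.
Val: 4 codons.
3 × 4 × 4 × 2 × 4 = 384.

384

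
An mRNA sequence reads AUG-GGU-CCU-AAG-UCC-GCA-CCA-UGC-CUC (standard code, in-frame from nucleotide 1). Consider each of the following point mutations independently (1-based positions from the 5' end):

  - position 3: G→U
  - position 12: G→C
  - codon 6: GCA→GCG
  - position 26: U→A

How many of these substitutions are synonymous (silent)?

1

Codon 1: AUG (Met) → AUU (Ile) — missense.
Codon 4: AAG (Lys) → AAC (Asn) — missense.
Codon 6: GCA (Ala) → GCG (Ala) — synonymous.
Codon 9: CUC (Leu) → CAC (His) — missense.
Synonymous: 1 of 4.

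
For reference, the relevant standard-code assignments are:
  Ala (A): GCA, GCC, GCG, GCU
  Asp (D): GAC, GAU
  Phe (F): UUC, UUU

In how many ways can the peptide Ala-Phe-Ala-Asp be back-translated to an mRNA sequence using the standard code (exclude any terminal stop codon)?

Ala: 4 codons.
Phe: 2 codons.
Ala: 4 codons.
Asp: 2 codons.
4 × 2 × 4 × 2 = 64.

64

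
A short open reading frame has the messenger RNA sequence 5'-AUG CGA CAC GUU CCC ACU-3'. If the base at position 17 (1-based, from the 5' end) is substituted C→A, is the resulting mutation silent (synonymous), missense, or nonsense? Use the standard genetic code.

missense

Position 17 falls in codon 6: ACU → Thr.
After the substitution the codon is AAU → Asn.
Thr ≠ Asn, so this is a missense mutation.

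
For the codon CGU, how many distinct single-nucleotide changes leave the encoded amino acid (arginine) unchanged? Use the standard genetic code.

Position 1: none → 0 synonymous.
Position 2: none → 0 synonymous.
Position 3: CGC, CGA, CGG → 3 synonymous.
Total: 0 + 0 + 3 = 3.

3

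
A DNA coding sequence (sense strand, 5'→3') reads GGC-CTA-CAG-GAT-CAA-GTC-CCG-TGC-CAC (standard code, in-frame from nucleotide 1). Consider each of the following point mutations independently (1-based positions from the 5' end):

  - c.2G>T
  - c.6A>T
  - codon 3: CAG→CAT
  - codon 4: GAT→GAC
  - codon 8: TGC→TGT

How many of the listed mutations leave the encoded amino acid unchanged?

Codon 1: GGC (Gly) → GTC (Val) — missense.
Codon 2: CTA (Leu) → CTT (Leu) — synonymous.
Codon 3: CAG (Gln) → CAT (His) — missense.
Codon 4: GAT (Asp) → GAC (Asp) — synonymous.
Codon 8: TGC (Cys) → TGT (Cys) — synonymous.
Synonymous: 3 of 5.

3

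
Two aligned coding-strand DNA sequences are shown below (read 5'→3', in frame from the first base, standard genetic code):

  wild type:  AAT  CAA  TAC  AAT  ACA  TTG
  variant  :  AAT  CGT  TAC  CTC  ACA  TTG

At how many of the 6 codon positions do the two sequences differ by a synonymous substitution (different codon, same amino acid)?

0

Codon 1: AAT Asn / AAT Asn — identical.
Codon 2: CAA Gln / CGT Arg — nonsynonymous.
Codon 3: TAC Tyr / TAC Tyr — identical.
Codon 4: AAT Asn / CTC Leu — nonsynonymous.
Codon 5: ACA Thr / ACA Thr — identical.
Codon 6: TTG Leu / TTG Leu — identical.
Synonymous differences: 0.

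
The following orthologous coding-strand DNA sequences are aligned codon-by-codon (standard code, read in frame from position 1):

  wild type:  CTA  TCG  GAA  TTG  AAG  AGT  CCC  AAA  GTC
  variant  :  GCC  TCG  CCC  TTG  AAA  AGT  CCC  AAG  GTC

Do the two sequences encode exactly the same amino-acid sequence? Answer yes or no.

Codon 1: CTA Leu / GCC Ala — nonsynonymous.
Codon 2: TCG Ser / TCG Ser — identical.
Codon 3: GAA Glu / CCC Pro — nonsynonymous.
Codon 4: TTG Leu / TTG Leu — identical.
Codon 5: AAG Lys / AAA Lys — synonymous.
Codon 6: AGT Ser / AGT Ser — identical.
Codon 7: CCC Pro / CCC Pro — identical.
Codon 8: AAA Lys / AAG Lys — synonymous.
Codon 9: GTC Val / GTC Val — identical.
Nonsynonymous differences: 2 → different protein.

no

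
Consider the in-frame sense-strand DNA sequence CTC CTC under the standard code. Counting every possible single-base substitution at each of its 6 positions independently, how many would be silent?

Codon 1 (CTC, Leu): 3 synonymous substitutions.
Codon 2 (CTC, Leu): 3 synonymous substitutions.
Total: 3 + 3 = 6.

6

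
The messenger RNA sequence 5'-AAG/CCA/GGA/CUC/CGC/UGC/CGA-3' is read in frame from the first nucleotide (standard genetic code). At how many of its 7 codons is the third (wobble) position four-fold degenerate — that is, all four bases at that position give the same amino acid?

Codon 1 AAG (Lys): third position 2-fold.
Codon 2 CCA (Pro): third position 4-fold.
Codon 3 GGA (Gly): third position 4-fold.
Codon 4 CUC (Leu): third position 4-fold.
Codon 5 CGC (Arg): third position 4-fold.
Codon 6 UGC (Cys): third position 2-fold.
Codon 7 CGA (Arg): third position 4-fold.
Four-fold degenerate third positions: 5.

5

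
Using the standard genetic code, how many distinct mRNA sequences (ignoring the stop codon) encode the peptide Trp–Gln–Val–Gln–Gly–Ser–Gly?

1536

Trp: 1 codon.
Gln: 2 codons.
Val: 4 codons.
Gln: 2 codons.
Gly: 4 codons.
Ser: 6 codons.
Gly: 4 codons.
1 × 2 × 4 × 2 × 4 × 6 × 4 = 1536.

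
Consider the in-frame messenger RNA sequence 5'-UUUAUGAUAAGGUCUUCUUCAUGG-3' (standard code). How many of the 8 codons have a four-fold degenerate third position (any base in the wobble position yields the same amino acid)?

Codon 1 UUU (Phe): third position 2-fold.
Codon 2 AUG (Met): third position 1-fold.
Codon 3 AUA (Ile): third position 3-fold.
Codon 4 AGG (Arg): third position 2-fold.
Codon 5 UCU (Ser): third position 4-fold.
Codon 6 UCU (Ser): third position 4-fold.
Codon 7 UCA (Ser): third position 4-fold.
Codon 8 UGG (Trp): third position 1-fold.
Four-fold degenerate third positions: 3.

3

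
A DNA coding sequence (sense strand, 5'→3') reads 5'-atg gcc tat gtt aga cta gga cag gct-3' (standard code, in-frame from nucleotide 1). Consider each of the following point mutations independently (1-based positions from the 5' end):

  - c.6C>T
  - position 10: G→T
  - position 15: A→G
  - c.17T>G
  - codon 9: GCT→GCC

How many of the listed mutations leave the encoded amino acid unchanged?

3

Codon 2: GCC (Ala) → GCT (Ala) — synonymous.
Codon 4: GTT (Val) → TTT (Phe) — missense.
Codon 5: AGA (Arg) → AGG (Arg) — synonymous.
Codon 6: CTA (Leu) → CGA (Arg) — missense.
Codon 9: GCT (Ala) → GCC (Ala) — synonymous.
Synonymous: 3 of 5.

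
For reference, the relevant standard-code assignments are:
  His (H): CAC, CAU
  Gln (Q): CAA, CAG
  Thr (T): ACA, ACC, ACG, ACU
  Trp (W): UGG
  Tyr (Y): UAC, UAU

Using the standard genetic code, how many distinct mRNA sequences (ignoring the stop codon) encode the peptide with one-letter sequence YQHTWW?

32

Tyr: 2 codons.
Gln: 2 codons.
His: 2 codons.
Thr: 4 codons.
Trp: 1 codon.
Trp: 1 codon.
2 × 2 × 2 × 4 × 1 × 1 = 32.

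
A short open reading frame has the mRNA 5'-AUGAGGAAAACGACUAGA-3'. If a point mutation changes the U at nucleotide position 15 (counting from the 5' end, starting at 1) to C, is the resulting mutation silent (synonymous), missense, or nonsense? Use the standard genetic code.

silent

Position 15 falls in codon 5: ACU → Thr.
After the substitution the codon is ACC → Thr.
Both encode Thr, so the change is synonymous.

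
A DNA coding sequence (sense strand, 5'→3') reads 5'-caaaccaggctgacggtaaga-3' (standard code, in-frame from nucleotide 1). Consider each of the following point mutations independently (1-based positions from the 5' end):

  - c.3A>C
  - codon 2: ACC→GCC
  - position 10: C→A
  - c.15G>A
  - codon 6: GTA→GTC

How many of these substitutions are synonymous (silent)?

Codon 1: CAA (Gln) → CAC (His) — missense.
Codon 2: ACC (Thr) → GCC (Ala) — missense.
Codon 4: CTG (Leu) → ATG (Met) — missense.
Codon 5: ACG (Thr) → ACA (Thr) — synonymous.
Codon 6: GTA (Val) → GTC (Val) — synonymous.
Synonymous: 2 of 5.

2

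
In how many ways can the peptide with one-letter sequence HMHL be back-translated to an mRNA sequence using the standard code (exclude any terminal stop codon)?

His: 2 codons.
Met: 1 codon.
His: 2 codons.
Leu: 6 codons.
2 × 1 × 2 × 6 = 24.

24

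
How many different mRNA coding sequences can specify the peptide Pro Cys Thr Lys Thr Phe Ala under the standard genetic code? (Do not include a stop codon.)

Pro: 4 codons.
Cys: 2 codons.
Thr: 4 codons.
Lys: 2 codons.
Thr: 4 codons.
Phe: 2 codons.
Ala: 4 codons.
4 × 2 × 4 × 2 × 4 × 2 × 4 = 2048.

2048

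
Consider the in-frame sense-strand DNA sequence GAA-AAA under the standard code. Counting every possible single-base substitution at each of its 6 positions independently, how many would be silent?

Codon 1 (GAA, Glu): 1 synonymous substitution.
Codon 2 (AAA, Lys): 1 synonymous substitution.
Total: 1 + 1 = 2.

2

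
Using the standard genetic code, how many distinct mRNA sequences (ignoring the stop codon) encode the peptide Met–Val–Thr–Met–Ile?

Met: 1 codon.
Val: 4 codons.
Thr: 4 codons.
Met: 1 codon.
Ile: 3 codons.
1 × 4 × 4 × 1 × 3 = 48.

48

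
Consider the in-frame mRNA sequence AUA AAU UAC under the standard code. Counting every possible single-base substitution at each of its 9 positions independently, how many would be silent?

Codon 1 (AUA, Ile): 2 synonymous substitutions.
Codon 2 (AAU, Asn): 1 synonymous substitution.
Codon 3 (UAC, Tyr): 1 synonymous substitution.
Total: 2 + 1 + 1 = 4.

4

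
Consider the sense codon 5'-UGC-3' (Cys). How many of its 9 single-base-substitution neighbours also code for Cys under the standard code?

Position 1: none → 0 synonymous.
Position 2: none → 0 synonymous.
Position 3: UGU → 1 synonymous.
Total: 0 + 0 + 1 = 1.

1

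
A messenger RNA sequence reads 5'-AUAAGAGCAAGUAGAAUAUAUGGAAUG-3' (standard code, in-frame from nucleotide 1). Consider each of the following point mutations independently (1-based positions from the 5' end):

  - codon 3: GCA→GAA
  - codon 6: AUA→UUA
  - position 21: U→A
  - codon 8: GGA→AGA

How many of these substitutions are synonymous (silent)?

Codon 3: GCA (Ala) → GAA (Glu) — missense.
Codon 6: AUA (Ile) → UUA (Leu) — missense.
Codon 7: UAU (Tyr) → UAA (Stop) — nonsense.
Codon 8: GGA (Gly) → AGA (Arg) — missense.
Synonymous: 0 of 4.

0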